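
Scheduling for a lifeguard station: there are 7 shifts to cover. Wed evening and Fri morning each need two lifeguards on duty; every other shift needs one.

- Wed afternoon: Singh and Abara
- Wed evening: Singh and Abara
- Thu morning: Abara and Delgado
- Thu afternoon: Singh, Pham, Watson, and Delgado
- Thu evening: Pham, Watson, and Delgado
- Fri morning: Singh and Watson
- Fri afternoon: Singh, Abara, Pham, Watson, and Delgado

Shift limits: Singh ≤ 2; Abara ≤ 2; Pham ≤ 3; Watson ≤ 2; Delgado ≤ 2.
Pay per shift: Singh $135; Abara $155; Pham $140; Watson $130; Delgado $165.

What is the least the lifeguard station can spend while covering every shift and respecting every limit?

$1285

Wed evening can only be covered by Singh and Abara, so that assignment is forced.
Fri morning can only be covered by Singh and Watson, so that assignment is forced.
Picking the cheapest available lifeguard for each shift independently would cost $1235, but that ignores the shift limits.
An optimal schedule: Wed afternoon→Abara, Wed evening→Singh+Abara, Thu morning→Delgado, Thu afternoon→Pham, Thu evening→Watson, Fri morning→Watson+Singh, Fri afternoon→Pham.
Total: 155 + 135 + 155 + 165 + 140 + 130 + 130 + 135 + 140 = $1285.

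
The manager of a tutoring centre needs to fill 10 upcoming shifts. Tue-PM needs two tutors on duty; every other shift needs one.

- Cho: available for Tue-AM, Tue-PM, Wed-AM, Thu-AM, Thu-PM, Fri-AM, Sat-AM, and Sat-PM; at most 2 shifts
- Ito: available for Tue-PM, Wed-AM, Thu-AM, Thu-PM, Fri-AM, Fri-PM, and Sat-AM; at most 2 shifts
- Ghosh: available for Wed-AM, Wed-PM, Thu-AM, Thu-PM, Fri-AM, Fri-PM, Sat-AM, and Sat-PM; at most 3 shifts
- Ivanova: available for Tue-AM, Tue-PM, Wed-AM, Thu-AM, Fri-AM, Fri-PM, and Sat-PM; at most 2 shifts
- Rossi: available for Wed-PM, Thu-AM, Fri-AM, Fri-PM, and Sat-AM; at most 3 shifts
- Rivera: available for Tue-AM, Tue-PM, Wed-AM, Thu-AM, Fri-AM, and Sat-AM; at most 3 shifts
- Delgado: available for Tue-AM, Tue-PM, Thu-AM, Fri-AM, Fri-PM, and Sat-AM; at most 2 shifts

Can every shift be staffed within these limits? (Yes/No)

One valid schedule: Tue-AM→Ivanova, Tue-PM→Rivera+Delgado, Wed-AM→Ito, Wed-PM→Ghosh, Thu-AM→Ghosh, Thu-PM→Cho, Fri-AM→Ivanova, Fri-PM→Ito, Sat-AM→Ghosh, Sat-PM→Cho.
Loads: Cho 2/2, Ito 2/2, Ghosh 3/3, Ivanova 2/2, Rossi 0/3, Rivera 1/3, Delgado 1/2 — all within limits.

Yes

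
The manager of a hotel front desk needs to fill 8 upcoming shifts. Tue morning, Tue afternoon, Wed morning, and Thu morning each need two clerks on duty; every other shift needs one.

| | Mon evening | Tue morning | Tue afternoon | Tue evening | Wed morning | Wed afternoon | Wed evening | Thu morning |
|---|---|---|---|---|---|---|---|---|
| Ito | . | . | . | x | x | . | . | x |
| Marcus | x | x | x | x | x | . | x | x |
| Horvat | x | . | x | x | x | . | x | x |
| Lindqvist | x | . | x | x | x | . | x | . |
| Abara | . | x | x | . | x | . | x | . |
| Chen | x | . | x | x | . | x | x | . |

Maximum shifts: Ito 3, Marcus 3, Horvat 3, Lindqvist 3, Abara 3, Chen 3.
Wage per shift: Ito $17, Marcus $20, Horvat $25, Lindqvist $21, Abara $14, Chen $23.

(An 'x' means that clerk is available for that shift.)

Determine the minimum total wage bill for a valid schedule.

Tue morning can only be covered by Marcus and Abara, so that assignment is forced.
Wed afternoon can only be covered by Chen, so that assignment is forced.
Picking the cheapest available clerk for each shift independently would cost $210, but that ignores the shift limits.
An optimal schedule: Mon evening→Marcus, Tue morning→Abara+Marcus, Tue afternoon→Abara+Lindqvist, Tue evening→Ito, Wed morning→Ito+Lindqvist, Wed afternoon→Chen, Wed evening→Abara, Thu morning→Ito+Marcus.
Total: 20 + 14 + 20 + 14 + 21 + 17 + 17 + 21 + 23 + 14 + 17 + 20 = $218.

$218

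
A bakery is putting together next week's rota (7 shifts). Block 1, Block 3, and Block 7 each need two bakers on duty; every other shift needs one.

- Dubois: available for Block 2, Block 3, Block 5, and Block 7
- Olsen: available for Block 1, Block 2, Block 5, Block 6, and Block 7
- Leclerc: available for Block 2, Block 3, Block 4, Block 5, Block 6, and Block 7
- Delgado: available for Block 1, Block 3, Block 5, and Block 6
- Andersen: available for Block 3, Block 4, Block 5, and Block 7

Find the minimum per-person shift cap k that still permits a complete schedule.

With 5 bakers and 10 worker-slots to fill, someone must work at least ⌈10/5⌉ = 2 shifts, so k ≥ 2.
k = 2 works: Block 1→Olsen+Delgado, Block 2→Dubois, Block 3→Delgado+Andersen, Block 4→Leclerc, Block 5→Dubois, Block 6→Olsen, Block 7→Leclerc+Andersen.
Loads: Dubois 2, Olsen 2, Leclerc 2, Delgado 2, Andersen 2 — all ≤ 2.

2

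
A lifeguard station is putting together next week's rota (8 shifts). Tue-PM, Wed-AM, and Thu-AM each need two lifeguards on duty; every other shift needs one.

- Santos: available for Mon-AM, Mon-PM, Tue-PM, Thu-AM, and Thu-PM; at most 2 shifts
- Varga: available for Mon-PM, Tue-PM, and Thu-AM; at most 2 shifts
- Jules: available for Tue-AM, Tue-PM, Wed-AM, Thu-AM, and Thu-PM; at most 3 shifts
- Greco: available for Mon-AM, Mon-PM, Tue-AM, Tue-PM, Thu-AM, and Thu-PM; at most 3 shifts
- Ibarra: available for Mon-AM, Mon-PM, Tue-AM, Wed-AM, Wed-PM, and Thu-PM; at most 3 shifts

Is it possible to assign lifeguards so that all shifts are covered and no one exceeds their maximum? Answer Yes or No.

Wed-AM can only be covered by Jules and Ibarra, so that assignment is forced.
Wed-PM can only be covered by Ibarra, so that assignment is forced.
One valid schedule: Mon-AM→Santos, Mon-PM→Santos, Tue-AM→Jules, Tue-PM→Varga+Greco, Wed-AM→Jules+Ibarra, Wed-PM→Ibarra, Thu-AM→Varga+Greco, Thu-PM→Jules.
Loads: Santos 2/2, Varga 2/2, Jules 3/3, Greco 2/3, Ibarra 2/3 — all within limits.

Yes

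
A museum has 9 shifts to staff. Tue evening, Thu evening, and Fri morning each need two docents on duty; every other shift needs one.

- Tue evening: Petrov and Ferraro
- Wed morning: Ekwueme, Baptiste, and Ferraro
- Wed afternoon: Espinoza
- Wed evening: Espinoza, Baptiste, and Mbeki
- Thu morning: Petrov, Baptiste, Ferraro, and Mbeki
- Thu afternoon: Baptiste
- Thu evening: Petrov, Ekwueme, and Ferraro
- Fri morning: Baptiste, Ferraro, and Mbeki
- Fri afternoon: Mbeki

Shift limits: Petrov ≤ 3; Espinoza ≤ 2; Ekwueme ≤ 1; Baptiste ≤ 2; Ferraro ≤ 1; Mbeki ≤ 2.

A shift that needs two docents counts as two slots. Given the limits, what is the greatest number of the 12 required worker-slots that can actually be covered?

Total capacity across all docents is 3+2+1+2+1+2 = 11, and 12 slots are needed, so at most 11 can be filled.
An assignment achieving 11: Tue evening→Petrov+Ferraro, Wed morning→Ekwueme, Wed afternoon→Espinoza, Wed evening→Espinoza, Thu morning→Petrov, Thu afternoon→Baptiste, Thu evening→Petrov, Fri morning→Baptiste+Mbeki, Fri afternoon→Mbeki.
Loads: Petrov 3/3, Espinoza 2/2, Ekwueme 1/1, Baptiste 2/2, Ferraro 1/1, Mbeki 2/2.

11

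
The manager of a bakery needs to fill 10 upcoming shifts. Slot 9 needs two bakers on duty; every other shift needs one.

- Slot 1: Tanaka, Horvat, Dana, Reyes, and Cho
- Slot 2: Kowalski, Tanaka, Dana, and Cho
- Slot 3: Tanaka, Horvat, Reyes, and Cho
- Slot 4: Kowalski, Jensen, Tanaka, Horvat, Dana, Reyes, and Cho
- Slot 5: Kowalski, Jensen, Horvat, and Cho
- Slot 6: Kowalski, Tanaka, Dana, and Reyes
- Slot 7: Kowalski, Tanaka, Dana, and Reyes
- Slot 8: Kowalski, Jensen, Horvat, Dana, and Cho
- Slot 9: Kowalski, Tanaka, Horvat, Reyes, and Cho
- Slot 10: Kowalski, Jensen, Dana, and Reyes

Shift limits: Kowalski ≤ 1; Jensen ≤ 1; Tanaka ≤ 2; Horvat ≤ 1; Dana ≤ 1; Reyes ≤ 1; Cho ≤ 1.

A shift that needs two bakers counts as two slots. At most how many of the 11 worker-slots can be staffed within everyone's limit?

8

Total capacity across all bakers is 1+1+2+1+1+1+1 = 8, and 11 slots are needed, so at most 8 can be filled.
An assignment achieving 8: Slot 1→Horvat, Slot 2→Kowalski, Slot 3→Tanaka, Slot 5→Jensen, Slot 6→Tanaka, Slot 7→Dana, Slot 8→Cho, Slot 10→Reyes.
Loads: Kowalski 1/1, Jensen 1/1, Tanaka 2/2, Horvat 1/1, Dana 1/1, Reyes 1/1, Cho 1/1.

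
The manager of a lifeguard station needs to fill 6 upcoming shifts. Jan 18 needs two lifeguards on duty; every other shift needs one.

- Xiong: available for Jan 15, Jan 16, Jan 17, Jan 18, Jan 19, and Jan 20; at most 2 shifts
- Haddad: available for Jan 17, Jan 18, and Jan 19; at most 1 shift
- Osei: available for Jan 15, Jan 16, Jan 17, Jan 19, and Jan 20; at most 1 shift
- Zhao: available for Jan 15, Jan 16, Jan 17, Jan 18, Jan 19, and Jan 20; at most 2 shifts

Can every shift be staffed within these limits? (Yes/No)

No

Total capacity is 2+1+1+2 = 6 but 7 worker-slots are needed — infeasible.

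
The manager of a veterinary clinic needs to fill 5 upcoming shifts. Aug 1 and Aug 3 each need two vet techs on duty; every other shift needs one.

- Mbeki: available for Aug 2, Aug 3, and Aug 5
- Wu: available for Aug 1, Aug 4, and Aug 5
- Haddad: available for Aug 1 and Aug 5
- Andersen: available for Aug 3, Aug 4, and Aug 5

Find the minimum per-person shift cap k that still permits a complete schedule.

2

With 4 vet techs and 7 worker-slots to fill, someone must work at least ⌈7/4⌉ = 2 shifts, so k ≥ 2.
k = 2 works: Aug 1→Wu+Haddad, Aug 2→Mbeki, Aug 3→Mbeki+Andersen, Aug 4→Wu, Aug 5→Haddad.
Loads: Mbeki 2, Wu 2, Haddad 2, Andersen 1 — all ≤ 2.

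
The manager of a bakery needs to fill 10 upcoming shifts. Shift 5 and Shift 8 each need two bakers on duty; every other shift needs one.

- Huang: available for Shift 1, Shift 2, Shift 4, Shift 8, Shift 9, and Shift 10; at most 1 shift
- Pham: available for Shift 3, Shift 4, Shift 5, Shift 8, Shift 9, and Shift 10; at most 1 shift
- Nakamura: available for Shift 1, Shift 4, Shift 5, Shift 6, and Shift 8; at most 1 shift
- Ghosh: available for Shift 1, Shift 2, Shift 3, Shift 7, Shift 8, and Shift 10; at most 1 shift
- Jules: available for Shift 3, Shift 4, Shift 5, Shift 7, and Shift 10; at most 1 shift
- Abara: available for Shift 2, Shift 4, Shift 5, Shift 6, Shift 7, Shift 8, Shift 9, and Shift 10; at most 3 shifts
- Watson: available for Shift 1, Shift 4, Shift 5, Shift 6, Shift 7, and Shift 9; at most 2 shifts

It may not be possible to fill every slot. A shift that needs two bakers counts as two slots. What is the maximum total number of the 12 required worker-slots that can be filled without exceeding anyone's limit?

10

Total capacity across all bakers is 1+1+1+1+1+3+2 = 10, and 12 slots are needed, so at most 10 can be filled.
An assignment achieving 10: Shift 1→Ghosh, Shift 2→Huang, Shift 3→Pham, Shift 4→Watson, Shift 5→Abara+Watson, Shift 6→Nakamura, Shift 7→Jules, Shift 8→Abara, Shift 9→Abara.
Loads: Huang 1/1, Pham 1/1, Nakamura 1/1, Ghosh 1/1, Jules 1/1, Abara 3/3, Watson 2/2.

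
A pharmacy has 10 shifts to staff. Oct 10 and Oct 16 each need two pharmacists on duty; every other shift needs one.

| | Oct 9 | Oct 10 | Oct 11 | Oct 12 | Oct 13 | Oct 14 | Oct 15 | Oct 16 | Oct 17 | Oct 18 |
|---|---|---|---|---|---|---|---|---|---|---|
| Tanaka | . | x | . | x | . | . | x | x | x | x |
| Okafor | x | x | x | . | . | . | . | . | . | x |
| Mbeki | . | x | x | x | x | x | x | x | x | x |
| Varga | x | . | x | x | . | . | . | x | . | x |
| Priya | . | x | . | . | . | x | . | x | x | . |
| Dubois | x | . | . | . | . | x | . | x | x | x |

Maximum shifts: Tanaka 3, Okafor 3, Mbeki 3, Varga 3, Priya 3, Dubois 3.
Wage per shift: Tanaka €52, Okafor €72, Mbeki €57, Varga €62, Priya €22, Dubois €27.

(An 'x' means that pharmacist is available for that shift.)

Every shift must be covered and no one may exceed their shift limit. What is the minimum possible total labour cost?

Oct 13 can only be covered by Mbeki, so that assignment is forced.
Picking the cheapest available pharmacist for each shift independently would cost €439, but that ignores the shift limits.
An optimal schedule: Oct 9→Dubois, Oct 10→Priya+Tanaka, Oct 11→Mbeki, Oct 12→Tanaka, Oct 13→Mbeki, Oct 14→Priya, Oct 15→Tanaka, Oct 16→Dubois+Mbeki, Oct 17→Priya, Oct 18→Dubois.
Total: 27 + 22 + 52 + 57 + 52 + 57 + 22 + 52 + 27 + 57 + 22 + 27 = €474.

€474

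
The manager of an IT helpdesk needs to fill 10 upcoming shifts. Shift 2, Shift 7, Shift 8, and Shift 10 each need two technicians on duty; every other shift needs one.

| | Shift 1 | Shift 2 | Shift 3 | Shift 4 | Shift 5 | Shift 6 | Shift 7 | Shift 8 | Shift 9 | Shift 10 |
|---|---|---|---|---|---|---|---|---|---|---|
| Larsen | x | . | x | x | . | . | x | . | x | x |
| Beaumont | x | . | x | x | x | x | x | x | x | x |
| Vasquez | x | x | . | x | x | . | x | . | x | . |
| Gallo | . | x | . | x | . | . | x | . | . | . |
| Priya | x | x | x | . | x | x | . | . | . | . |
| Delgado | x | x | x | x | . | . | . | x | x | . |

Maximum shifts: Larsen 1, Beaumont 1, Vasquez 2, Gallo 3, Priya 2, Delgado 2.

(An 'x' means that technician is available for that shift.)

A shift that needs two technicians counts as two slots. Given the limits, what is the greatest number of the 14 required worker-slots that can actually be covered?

Total capacity across all technicians is 1+1+2+3+2+2 = 11, and 14 slots are needed, so at most 11 can be filled.
An assignment achieving 11: Shift 1→Priya, Shift 2→Vasquez+Gallo, Shift 3→Priya, Shift 4→Gallo, Shift 5→Vasquez, Shift 6→Beaumont, Shift 7→Gallo, Shift 8→Delgado, Shift 9→Delgado, Shift 10→Larsen.
Loads: Larsen 1/1, Beaumont 1/1, Vasquez 2/2, Gallo 3/3, Priya 2/2, Delgado 2/2.

11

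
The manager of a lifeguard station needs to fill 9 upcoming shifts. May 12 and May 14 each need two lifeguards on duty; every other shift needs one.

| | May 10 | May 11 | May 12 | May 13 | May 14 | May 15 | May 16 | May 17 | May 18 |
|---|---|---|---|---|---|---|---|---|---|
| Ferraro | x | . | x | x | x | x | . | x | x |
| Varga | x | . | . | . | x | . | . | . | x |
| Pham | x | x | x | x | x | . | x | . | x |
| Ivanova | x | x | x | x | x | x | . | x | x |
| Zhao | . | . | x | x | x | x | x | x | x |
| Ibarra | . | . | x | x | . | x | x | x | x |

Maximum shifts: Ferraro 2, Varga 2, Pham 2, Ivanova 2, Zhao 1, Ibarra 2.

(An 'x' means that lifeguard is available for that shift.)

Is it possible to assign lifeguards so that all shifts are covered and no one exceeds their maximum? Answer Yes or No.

One valid schedule: May 10→Ferraro, May 11→Pham, May 12→Ivanova+Ibarra, May 13→Ibarra, May 14→Varga+Zhao, May 15→Ferraro, May 16→Pham, May 17→Ivanova, May 18→Varga.
Loads: Ferraro 2/2, Varga 2/2, Pham 2/2, Ivanova 2/2, Zhao 1/1, Ibarra 2/2 — all within limits.

Yes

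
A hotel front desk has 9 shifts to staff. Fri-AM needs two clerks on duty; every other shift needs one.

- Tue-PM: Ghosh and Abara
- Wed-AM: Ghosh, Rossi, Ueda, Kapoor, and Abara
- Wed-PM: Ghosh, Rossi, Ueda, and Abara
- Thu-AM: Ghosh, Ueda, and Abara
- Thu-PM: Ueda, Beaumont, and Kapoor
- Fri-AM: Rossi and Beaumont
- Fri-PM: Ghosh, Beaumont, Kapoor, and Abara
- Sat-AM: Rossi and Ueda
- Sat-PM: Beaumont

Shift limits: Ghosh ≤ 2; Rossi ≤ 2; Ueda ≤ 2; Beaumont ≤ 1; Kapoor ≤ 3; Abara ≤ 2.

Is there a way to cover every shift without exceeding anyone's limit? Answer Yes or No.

Total capacity is 12 and 10 slots are needed, so capacity alone doesn't rule it out.
Shifts {Fri-AM, Sat-PM} need 3 worker-slots in total, but the clerks available for any of those shifts (Rossi and Beaumont) can supply at most 2 among them. So no valid schedule exists.

No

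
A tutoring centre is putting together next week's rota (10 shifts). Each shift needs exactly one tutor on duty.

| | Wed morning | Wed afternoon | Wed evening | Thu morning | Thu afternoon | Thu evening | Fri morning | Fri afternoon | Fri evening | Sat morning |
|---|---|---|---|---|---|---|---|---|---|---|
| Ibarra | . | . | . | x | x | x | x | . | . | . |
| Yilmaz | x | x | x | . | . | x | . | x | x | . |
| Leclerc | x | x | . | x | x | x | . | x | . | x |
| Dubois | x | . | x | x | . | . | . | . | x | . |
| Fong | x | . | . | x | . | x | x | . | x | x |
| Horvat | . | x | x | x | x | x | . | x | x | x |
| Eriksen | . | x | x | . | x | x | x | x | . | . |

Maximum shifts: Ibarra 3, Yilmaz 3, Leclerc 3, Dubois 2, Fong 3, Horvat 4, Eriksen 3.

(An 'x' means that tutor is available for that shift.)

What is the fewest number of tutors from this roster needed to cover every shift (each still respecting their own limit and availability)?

10 slots to fill and no one can take more than 4, so at least ⌈10/4⌉ = 3 tutors are needed.
Ibarra, Yilmaz, and Horvat alone can cover everything: Wed morning→Yilmaz, Wed afternoon→Yilmaz, Wed evening→Yilmaz, Thu morning→Ibarra, Thu afternoon→Ibarra, Thu evening→Horvat, Fri morning→Ibarra, Fri afternoon→Horvat, Fri evening→Horvat, Sat morning→Horvat.

3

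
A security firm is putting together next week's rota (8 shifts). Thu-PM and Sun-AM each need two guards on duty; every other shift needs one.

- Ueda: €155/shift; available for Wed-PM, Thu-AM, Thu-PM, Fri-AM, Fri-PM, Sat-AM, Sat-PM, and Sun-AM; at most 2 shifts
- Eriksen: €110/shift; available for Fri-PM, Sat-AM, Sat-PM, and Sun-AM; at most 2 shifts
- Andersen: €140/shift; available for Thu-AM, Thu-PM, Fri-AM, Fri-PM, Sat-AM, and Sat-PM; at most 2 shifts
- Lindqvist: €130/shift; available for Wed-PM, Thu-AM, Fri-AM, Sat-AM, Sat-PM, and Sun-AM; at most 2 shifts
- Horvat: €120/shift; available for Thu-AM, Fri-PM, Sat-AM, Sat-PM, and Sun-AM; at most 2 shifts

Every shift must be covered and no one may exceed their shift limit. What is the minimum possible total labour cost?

€1310

Thu-PM can only be covered by Ueda and Andersen, so that assignment is forced.
Picking the cheapest available guard for each shift independently would cost €1235, but that ignores the shift limits.
An optimal schedule: Wed-PM→Ueda, Thu-AM→Lindqvist, Thu-PM→Ueda+Andersen, Fri-AM→Andersen, Fri-PM→Eriksen, Sat-AM→Eriksen, Sat-PM→Horvat, Sun-AM→Lindqvist+Horvat.
Total: 155 + 130 + 155 + 140 + 140 + 110 + 110 + 120 + 130 + 120 = €1310.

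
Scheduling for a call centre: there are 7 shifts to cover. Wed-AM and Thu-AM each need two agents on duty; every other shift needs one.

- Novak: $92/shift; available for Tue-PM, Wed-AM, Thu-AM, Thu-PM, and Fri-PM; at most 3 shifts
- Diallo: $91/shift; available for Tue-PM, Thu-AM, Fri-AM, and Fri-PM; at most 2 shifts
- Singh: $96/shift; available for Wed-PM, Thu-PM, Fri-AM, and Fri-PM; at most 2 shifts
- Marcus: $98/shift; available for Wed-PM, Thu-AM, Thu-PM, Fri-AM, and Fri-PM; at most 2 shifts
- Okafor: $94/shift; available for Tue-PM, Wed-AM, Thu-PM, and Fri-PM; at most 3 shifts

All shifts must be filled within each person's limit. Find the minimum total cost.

Wed-AM can only be covered by Novak and Okafor, so that assignment is forced.
Picking the cheapest available agent for each shift independently would cost $830, but that ignores the shift limits.
An optimal schedule: Tue-PM→Novak, Wed-AM→Novak+Okafor, Wed-PM→Singh, Thu-AM→Diallo+Novak, Thu-PM→Okafor, Fri-AM→Diallo, Fri-PM→Okafor.
Total: 92 + 92 + 94 + 96 + 91 + 92 + 94 + 91 + 94 = $836.

$836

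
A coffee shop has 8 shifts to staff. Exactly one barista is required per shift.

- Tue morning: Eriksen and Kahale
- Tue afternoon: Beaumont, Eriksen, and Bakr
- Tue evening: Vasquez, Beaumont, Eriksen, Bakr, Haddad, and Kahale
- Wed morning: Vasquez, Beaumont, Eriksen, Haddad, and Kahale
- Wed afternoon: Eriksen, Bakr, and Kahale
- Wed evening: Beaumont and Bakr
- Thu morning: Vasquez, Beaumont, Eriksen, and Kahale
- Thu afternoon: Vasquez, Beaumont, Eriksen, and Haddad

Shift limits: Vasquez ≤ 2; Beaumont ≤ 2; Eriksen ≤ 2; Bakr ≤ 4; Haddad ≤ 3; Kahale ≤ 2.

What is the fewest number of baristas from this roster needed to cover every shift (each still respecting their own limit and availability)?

3

8 slots to fill and no one can take more than 4, so at least ⌈8/4⌉ = 2 baristas are needed.
Any 2 baristas together have capacity at most 4+3 = 7 < 8 slots, so 2 can never suffice.
Vasquez, Eriksen, and Bakr alone can cover everything: Tue morning→Eriksen, Tue afternoon→Bakr, Tue evening→Bakr, Wed morning→Vasquez, Wed afternoon→Bakr, Wed evening→Bakr, Thu morning→Vasquez, Thu afternoon→Eriksen.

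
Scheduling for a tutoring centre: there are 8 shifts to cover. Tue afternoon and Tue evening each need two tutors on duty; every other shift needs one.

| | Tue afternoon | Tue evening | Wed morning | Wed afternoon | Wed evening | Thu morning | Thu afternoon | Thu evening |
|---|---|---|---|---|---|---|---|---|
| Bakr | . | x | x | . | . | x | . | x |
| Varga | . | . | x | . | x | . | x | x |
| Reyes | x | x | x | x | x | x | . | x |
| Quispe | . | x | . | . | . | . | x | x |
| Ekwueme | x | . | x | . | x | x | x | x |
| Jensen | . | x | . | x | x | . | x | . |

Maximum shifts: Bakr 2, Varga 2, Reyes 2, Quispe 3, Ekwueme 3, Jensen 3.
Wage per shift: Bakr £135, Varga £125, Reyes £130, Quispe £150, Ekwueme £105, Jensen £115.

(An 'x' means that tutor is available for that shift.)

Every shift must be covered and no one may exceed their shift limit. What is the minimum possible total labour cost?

Tue afternoon can only be covered by Reyes and Ekwueme, so that assignment is forced.
Picking the cheapest available tutor for each shift independently would cost £1120, but that ignores the shift limits.
An optimal schedule: Tue afternoon→Ekwueme+Reyes, Tue evening→Jensen+Reyes, Wed morning→Ekwueme, Wed afternoon→Jensen, Wed evening→Jensen, Thu morning→Ekwueme, Thu afternoon→Varga, Thu evening→Varga.
Total: 105 + 130 + 115 + 130 + 105 + 115 + 115 + 105 + 125 + 125 = £1170.

£1170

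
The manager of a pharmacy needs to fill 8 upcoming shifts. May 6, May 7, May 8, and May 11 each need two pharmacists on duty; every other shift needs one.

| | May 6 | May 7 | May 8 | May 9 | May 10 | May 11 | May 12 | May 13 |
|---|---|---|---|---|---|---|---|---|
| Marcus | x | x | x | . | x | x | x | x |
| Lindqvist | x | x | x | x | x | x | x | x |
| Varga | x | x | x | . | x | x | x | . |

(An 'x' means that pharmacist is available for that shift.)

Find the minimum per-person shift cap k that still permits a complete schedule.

4

With 3 pharmacists and 12 worker-slots to fill, someone must work at least ⌈12/3⌉ = 4 shifts, so k ≥ 4.
k = 4 works: May 6→Marcus+Lindqvist, May 7→Marcus+Lindqvist, May 8→Marcus+Varga, May 9→Lindqvist, May 10→Varga, May 11→Lindqvist+Varga, May 12→Varga, May 13→Marcus.
Loads: Marcus 4, Lindqvist 4, Varga 4 — all ≤ 4.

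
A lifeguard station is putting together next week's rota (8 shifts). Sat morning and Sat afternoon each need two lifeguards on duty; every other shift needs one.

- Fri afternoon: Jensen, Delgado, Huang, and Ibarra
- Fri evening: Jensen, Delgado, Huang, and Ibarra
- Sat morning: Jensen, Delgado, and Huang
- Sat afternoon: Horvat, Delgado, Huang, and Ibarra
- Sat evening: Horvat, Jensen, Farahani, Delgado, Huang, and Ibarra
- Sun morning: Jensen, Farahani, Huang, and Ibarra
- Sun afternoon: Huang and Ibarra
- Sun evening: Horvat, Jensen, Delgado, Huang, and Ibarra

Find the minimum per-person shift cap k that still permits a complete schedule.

With 6 lifeguards and 10 worker-slots to fill, someone must work at least ⌈10/6⌉ = 2 shifts, so k ≥ 2.
k = 2 works: Fri afternoon→Jensen, Fri evening→Delgado, Sat morning→Jensen+Delgado, Sat afternoon→Horvat+Huang, Sat evening→Farahani, Sun morning→Farahani, Sun afternoon→Huang, Sun evening→Horvat.
Loads: Horvat 2, Jensen 2, Farahani 2, Delgado 2, Huang 2, Ibarra 0 — all ≤ 2.

2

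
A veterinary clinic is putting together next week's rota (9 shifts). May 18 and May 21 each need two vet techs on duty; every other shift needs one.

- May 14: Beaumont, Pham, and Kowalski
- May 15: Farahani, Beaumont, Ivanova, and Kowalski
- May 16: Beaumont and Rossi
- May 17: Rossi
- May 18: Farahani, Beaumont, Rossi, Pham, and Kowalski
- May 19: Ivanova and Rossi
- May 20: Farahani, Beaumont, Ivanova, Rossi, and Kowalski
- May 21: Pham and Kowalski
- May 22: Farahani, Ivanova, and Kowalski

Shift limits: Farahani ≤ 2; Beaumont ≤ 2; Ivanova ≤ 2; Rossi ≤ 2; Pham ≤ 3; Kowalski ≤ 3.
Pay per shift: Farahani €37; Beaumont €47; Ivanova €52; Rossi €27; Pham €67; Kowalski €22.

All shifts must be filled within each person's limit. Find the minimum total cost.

May 17 can only be covered by Rossi, so that assignment is forced.
May 21 can only be covered by Pham and Kowalski, so that assignment is forced.
Picking the cheapest available vet tech for each shift independently would cost €307, but that ignores the shift limits.
An optimal schedule: May 14→Kowalski, May 15→Farahani, May 16→Rossi, May 17→Rossi, May 18→Farahani+Beaumont, May 19→Ivanova, May 20→Beaumont, May 21→Kowalski+Pham, May 22→Kowalski.
Total: 22 + 37 + 27 + 27 + 37 + 47 + 52 + 47 + 22 + 67 + 22 = €407.

€407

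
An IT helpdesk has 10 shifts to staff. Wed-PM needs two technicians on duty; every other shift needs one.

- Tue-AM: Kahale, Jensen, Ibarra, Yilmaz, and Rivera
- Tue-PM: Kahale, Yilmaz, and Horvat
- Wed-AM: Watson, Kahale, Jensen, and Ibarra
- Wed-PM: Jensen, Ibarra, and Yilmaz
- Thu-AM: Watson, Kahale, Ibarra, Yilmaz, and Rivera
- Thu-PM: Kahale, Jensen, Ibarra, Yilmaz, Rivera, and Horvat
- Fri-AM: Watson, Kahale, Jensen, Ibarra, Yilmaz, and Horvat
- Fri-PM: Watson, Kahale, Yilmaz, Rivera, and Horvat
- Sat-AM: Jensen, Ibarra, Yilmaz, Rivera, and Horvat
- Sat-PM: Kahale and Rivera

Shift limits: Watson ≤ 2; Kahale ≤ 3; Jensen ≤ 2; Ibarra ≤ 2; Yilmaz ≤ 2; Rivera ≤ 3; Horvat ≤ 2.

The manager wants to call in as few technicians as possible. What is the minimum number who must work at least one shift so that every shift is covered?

11 slots to fill and no one can take more than 3, so at least ⌈11/3⌉ = 4 technicians are needed.
Any 4 technicians together have capacity at most 3+3+2+2 = 10 < 11 slots, so 4 can never suffice.
Watson, Kahale, Jensen, Ibarra, and Yilmaz alone can cover everything: Tue-AM→Kahale, Tue-PM→Kahale, Wed-AM→Watson, Wed-PM→Jensen+Ibarra, Thu-AM→Ibarra, Thu-PM→Yilmaz, Fri-AM→Yilmaz, Fri-PM→Watson, Sat-AM→Jensen, Sat-PM→Kahale.

5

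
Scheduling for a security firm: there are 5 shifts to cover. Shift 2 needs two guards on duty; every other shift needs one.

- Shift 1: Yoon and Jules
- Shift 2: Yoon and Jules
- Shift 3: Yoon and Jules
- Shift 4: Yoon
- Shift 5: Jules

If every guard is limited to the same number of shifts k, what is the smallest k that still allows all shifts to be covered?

With 2 guards and 6 worker-slots to fill, someone must work at least ⌈6/2⌉ = 3 shifts, so k ≥ 3.
k = 3 works: Shift 1→Yoon, Shift 2→Yoon+Jules, Shift 3→Jules, Shift 4→Yoon, Shift 5→Jules.
Loads: Yoon 3, Jules 3 — all ≤ 3.

3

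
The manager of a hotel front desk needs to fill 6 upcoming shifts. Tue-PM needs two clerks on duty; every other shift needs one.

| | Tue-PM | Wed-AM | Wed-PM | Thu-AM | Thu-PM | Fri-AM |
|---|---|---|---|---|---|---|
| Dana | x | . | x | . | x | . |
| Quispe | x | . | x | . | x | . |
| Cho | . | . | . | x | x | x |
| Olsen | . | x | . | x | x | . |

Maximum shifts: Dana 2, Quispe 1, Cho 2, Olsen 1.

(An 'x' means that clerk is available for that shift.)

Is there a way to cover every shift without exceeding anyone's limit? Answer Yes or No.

Total capacity is 2+1+2+1 = 6 but 7 worker-slots are needed — infeasible.

No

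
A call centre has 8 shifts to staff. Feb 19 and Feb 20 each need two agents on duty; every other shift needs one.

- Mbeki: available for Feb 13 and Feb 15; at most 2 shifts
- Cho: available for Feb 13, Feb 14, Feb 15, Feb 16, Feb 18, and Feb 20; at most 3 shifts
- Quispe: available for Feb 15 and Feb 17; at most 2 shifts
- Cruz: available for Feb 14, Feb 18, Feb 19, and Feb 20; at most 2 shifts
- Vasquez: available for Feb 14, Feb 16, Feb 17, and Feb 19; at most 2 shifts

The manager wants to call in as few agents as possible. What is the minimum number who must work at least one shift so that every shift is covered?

5

10 slots to fill and no one can take more than 3, so at least ⌈10/3⌉ = 4 agents are needed.
Any 4 agents together have capacity at most 3+2+2+2 = 9 < 10 slots, so 4 can never suffice.
Mbeki, Cho, Quispe, Cruz, and Vasquez alone can cover everything: Feb 13→Mbeki, Feb 14→Vasquez, Feb 15→Mbeki, Feb 16→Cho, Feb 17→Quispe, Feb 18→Cho, Feb 19→Cruz+Vasquez, Feb 20→Cho+Cruz.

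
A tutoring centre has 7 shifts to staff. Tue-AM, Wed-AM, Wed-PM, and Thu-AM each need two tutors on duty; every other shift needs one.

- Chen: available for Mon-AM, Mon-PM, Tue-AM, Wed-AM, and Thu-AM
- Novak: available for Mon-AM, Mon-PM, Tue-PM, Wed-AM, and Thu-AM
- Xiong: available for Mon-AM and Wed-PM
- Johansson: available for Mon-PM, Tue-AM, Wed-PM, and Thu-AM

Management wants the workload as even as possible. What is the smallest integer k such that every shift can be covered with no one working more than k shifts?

3

With 4 tutors and 11 worker-slots to fill, someone must work at least ⌈11/4⌉ = 3 shifts, so k ≥ 3.
k = 3 works: Mon-AM→Xiong, Mon-PM→Chen, Tue-AM→Chen+Johansson, Tue-PM→Novak, Wed-AM→Chen+Novak, Wed-PM→Xiong+Johansson, Thu-AM→Novak+Johansson.
Loads: Chen 3, Novak 3, Xiong 2, Johansson 3 — all ≤ 3.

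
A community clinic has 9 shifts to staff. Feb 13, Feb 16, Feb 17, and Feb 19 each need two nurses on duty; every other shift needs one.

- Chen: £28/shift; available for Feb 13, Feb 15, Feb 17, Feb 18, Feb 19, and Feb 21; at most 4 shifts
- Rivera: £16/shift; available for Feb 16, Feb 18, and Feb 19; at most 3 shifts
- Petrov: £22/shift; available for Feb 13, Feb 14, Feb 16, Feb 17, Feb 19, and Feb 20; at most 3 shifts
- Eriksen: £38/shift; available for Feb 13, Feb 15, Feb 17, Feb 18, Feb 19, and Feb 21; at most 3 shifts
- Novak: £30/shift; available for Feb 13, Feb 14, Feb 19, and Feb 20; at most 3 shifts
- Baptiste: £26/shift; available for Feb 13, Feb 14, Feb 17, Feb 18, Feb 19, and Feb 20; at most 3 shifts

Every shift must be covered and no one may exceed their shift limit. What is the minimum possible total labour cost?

£304

Feb 16 can only be covered by Rivera and Petrov, so that assignment is forced.
Picking the cheapest available nurse for each shift independently would cost £288, but that ignores the shift limits.
An optimal schedule: Feb 13→Baptiste+Chen, Feb 14→Petrov, Feb 15→Chen, Feb 16→Rivera+Petrov, Feb 17→Baptiste+Chen, Feb 18→Rivera, Feb 19→Rivera+Baptiste, Feb 20→Petrov, Feb 21→Chen.
Total: 26 + 28 + 22 + 28 + 16 + 22 + 26 + 28 + 16 + 16 + 26 + 22 + 28 = £304.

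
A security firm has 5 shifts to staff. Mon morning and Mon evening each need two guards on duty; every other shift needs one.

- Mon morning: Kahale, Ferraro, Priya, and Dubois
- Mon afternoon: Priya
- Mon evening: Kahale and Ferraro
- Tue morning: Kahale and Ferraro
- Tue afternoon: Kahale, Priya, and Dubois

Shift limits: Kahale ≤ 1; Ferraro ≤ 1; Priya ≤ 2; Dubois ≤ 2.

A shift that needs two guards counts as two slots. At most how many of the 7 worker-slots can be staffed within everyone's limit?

6

Total capacity across all guards is 1+1+2+2 = 6, and 7 slots are needed, so at most 6 can be filled.
An assignment achieving 6: Mon morning→Priya+Dubois, Mon afternoon→Priya, Mon evening→Kahale+Ferraro, Tue afternoon→Dubois.
Loads: Kahale 1/1, Ferraro 1/1, Priya 2/2, Dubois 2/2.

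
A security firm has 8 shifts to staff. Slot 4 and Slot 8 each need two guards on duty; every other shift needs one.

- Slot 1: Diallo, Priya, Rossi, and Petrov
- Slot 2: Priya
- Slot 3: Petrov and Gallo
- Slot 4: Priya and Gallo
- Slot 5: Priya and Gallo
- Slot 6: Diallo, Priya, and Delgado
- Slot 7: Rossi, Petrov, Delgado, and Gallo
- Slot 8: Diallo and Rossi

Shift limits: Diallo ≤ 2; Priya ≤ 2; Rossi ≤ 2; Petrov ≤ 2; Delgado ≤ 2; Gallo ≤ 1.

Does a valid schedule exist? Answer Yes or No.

No

Total capacity is 11 and 10 slots are needed, so capacity alone doesn't rule it out.
Shifts {Slot 2, Slot 4, Slot 5} need 4 worker-slots in total, but the guards available for any of those shifts (Priya and Gallo) can supply at most 3 among them. So no valid schedule exists.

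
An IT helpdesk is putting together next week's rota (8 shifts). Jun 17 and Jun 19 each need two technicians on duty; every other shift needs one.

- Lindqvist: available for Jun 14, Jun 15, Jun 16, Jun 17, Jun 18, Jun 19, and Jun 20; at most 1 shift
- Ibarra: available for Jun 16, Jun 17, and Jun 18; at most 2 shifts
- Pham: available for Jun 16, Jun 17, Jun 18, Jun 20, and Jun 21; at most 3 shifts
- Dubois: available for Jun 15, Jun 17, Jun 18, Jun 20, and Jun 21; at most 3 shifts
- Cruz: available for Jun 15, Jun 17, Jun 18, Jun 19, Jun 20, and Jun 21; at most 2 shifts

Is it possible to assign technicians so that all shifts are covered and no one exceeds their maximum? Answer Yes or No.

Total capacity is 11 and 10 slots are needed, so capacity alone doesn't rule it out.
Shifts {Jun 14, Jun 19} need 3 worker-slots in total, but the technicians available for any of those shifts (Lindqvist and Cruz) can supply at most 2 among them. So no valid schedule exists.

No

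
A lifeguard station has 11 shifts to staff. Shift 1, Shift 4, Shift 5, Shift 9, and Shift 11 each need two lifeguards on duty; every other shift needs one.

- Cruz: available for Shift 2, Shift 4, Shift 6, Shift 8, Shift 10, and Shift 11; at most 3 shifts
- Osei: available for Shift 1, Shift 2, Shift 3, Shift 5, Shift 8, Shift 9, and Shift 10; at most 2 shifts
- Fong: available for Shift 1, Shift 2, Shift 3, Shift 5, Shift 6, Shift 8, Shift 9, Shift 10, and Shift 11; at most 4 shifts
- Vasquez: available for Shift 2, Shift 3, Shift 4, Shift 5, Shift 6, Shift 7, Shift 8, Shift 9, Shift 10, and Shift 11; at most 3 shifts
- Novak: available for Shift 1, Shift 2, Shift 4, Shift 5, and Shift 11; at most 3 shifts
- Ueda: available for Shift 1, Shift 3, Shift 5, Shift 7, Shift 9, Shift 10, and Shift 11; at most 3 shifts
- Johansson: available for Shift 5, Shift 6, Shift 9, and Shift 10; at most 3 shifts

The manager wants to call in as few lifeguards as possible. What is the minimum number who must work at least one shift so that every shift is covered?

16 slots to fill and no one can take more than 4, so at least ⌈16/4⌉ = 4 lifeguards are needed.
Any 4 lifeguards together have capacity at most 4+3+3+3 = 13 < 16 slots, so 4 can never suffice.
Cruz, Fong, Vasquez, Novak, and Ueda alone can cover everything: Shift 1→Fong+Novak, Shift 2→Fong, Shift 3→Fong, Shift 4→Cruz+Vasquez, Shift 5→Novak+Ueda, Shift 6→Cruz, Shift 7→Vasquez, Shift 8→Cruz, Shift 9→Fong+Vasquez, Shift 10→Ueda, Shift 11→Novak+Ueda.

5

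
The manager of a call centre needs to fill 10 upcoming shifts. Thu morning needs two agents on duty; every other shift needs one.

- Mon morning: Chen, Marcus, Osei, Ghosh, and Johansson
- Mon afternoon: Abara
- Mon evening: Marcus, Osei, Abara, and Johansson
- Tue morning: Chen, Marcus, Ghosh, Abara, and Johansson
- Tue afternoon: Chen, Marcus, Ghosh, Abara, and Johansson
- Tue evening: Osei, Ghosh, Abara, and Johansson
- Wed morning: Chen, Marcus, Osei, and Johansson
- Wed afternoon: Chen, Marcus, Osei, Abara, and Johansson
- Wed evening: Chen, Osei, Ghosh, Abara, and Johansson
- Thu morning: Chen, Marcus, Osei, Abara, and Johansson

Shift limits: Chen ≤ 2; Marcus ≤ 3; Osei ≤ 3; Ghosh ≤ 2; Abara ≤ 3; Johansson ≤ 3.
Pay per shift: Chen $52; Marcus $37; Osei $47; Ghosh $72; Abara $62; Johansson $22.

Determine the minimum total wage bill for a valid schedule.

$432

Mon afternoon can only be covered by Abara, so that assignment is forced.
Picking the cheapest available agent for each shift independently would cost $297, but that ignores the shift limits.
An optimal schedule: Mon morning→Marcus, Mon afternoon→Abara, Mon evening→Johansson, Tue morning→Marcus, Tue afternoon→Marcus, Tue evening→Johansson, Wed morning→Johansson, Wed afternoon→Osei, Wed evening→Osei, Thu morning→Osei+Chen.
Total: 37 + 62 + 22 + 37 + 37 + 22 + 22 + 47 + 47 + 47 + 52 = $432.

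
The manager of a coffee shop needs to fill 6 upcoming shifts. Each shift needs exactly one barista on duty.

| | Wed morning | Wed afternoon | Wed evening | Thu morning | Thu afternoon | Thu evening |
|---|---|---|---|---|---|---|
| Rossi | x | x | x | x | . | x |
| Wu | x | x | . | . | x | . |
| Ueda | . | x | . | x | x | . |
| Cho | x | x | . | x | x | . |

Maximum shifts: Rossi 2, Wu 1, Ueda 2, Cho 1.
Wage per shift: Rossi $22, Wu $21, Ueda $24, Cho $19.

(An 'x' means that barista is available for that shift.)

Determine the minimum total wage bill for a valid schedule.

$132

Wed evening can only be covered by Rossi, so that assignment is forced.
Thu evening can only be covered by Rossi, so that assignment is forced.
Picking the cheapest available barista for each shift independently would cost $120, but that ignores the shift limits.
An optimal schedule: Wed morning→Wu, Wed afternoon→Cho, Wed evening→Rossi, Thu morning→Ueda, Thu afternoon→Ueda, Thu evening→Rossi.
Total: 21 + 19 + 22 + 24 + 24 + 22 = $132.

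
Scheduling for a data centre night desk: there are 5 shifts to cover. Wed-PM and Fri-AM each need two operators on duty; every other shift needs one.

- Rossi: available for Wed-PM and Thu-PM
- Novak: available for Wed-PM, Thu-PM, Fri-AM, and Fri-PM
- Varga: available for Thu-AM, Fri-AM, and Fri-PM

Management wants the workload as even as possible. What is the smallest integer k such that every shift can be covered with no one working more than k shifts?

With 3 operators and 7 worker-slots to fill, someone must work at least ⌈7/3⌉ = 3 shifts, so k ≥ 3.
k = 3 works: Wed-PM→Rossi+Novak, Thu-AM→Varga, Thu-PM→Rossi, Fri-AM→Novak+Varga, Fri-PM→Novak.
Loads: Rossi 2, Novak 3, Varga 2 — all ≤ 3.

3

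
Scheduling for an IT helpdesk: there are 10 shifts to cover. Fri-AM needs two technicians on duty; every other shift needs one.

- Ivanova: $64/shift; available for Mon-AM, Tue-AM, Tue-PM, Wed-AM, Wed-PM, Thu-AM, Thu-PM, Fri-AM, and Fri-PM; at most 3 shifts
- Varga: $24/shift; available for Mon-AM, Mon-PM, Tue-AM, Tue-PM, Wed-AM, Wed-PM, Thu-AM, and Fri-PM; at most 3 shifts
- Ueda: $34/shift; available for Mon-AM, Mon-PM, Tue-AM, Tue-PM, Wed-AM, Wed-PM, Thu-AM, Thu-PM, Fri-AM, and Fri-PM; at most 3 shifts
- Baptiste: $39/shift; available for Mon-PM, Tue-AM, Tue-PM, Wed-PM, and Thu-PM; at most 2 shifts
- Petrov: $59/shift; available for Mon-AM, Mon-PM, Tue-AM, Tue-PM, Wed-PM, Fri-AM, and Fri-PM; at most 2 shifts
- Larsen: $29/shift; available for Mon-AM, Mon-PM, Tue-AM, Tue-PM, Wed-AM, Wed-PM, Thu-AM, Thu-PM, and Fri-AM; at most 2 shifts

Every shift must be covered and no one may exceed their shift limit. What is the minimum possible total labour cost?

Picking the cheapest available technician for each shift independently would cost $284, but that ignores the shift limits.
An optimal schedule: Mon-AM→Larsen, Mon-PM→Ueda, Tue-AM→Ueda, Tue-PM→Baptiste, Wed-AM→Varga, Wed-PM→Baptiste, Thu-AM→Varga, Thu-PM→Larsen, Fri-AM→Ueda+Petrov, Fri-PM→Varga.
Total: 29 + 34 + 34 + 39 + 24 + 39 + 24 + 29 + 34 + 59 + 24 = $369.

$369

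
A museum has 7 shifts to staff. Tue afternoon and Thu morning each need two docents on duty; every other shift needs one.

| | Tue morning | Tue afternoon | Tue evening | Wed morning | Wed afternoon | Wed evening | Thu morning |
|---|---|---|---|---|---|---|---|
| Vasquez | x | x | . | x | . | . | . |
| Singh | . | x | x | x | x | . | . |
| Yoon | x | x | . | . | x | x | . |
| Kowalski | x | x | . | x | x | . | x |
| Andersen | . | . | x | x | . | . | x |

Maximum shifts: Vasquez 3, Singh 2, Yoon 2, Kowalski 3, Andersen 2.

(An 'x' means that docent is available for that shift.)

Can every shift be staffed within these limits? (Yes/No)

Wed evening can only be covered by Yoon, so that assignment is forced.
Thu morning can only be covered by Kowalski and Andersen, so that assignment is forced.
One valid schedule: Tue morning→Vasquez, Tue afternoon→Vasquez+Yoon, Tue evening→Singh, Wed morning→Vasquez, Wed afternoon→Singh, Wed evening→Yoon, Thu morning→Kowalski+Andersen.
Loads: Vasquez 3/3, Singh 2/2, Yoon 2/2, Kowalski 1/3, Andersen 1/2 — all within limits.

Yes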